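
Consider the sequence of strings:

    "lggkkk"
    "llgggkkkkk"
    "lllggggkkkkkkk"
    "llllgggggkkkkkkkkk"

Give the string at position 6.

llllllgggggggkkkkkkkkkkkkk

Term n consists of n l's, followed by n+1 g's, followed by 2n+1 k's (n = 1, 2, …).
Setting n = 6 gives 6, 7, 13 characters in each block.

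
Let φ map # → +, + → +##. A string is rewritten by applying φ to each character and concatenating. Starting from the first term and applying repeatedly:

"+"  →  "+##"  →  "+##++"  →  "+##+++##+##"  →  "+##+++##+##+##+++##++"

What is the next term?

+##+++##+##+##+++##+++##+++##+##+##+++##+##

φ(+##+++##+##+##+++##++) expands symbol-by-symbol to +## + + +## +## +## + + +## + + +## + + +## +## +## + + +## +##; joining the 21 pieces gives the next term.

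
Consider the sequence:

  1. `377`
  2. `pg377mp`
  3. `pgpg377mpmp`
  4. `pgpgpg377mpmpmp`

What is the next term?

pgpgpgpg377mpmpmpmp

s(k+1) = pg·s(k)·mp, so each term gains pg as a prefix and mp as a suffix.
So the next term is pg·pgpgpg377mpmpmp·mp.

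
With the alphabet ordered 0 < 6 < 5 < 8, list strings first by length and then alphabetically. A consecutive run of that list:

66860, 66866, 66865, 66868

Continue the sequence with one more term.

Treat 66868 as a base-4 numeral over the given alphabet and add one, carrying through any trailing 8's.

66850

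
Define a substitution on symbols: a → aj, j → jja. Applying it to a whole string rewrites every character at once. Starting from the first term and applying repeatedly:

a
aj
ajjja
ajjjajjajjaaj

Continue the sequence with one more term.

Replace each of the 13 characters of ajjjajjajjaaj in place — aj jja jja jja aj jja jja aj jja jja aj aj jja — and concatenate.

ajjjajjajjaajjjajjaajjjajjaajajjja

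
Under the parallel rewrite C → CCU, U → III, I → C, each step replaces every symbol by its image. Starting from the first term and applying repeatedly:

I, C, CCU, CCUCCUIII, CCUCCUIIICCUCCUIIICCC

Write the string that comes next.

Rewriting the 21 symbols of CCUCCUIIICCUCCUIIICCC one by one yields CCU CCU III CCU CCU III C C C CCU CCU III CCU CCU III C C C CCU CCU CCU; concatenated:

CCUCCUIIICCUCCUIIICCCCCUCCUIIICCUCCUIIICCCCCUCCUCCU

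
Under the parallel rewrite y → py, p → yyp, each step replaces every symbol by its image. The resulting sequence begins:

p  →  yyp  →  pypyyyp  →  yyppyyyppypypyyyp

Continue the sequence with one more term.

Applying the rule to each of the 17 symbols of yyppyyyppypypyyyp gives the pieces py py yyp yyp py py py yyp yyp py yyp py yyp py py py yyp, which concatenate to the answer.

pypyyypyyppypypyyypyyppyyyppyyyppypypyyyp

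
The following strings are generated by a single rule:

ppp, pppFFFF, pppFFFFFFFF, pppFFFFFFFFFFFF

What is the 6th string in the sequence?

pppFFFFFFFFFFFFFFFFFFFF

Each term is the previous one with FFFF appended.
From pppFFFFFFFFFFFF, 2 further steps: pppFFFFFFFFFFFF → pppFFFFFFFFFFFFFFFF → (answer).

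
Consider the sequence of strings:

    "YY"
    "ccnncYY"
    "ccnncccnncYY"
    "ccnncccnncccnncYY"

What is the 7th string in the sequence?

Every step adds ccnnc at the front: s(k+1) = ccnnc·s(k).
From ccnncccnncccnncYY, 3 further steps: ccnncccnncccnncYY → ccnncccnncccnncccnncYY → ccnncccnncccnncccnncccnncYY → (answer).

ccnncccnncccnncccnncccnncccnncYY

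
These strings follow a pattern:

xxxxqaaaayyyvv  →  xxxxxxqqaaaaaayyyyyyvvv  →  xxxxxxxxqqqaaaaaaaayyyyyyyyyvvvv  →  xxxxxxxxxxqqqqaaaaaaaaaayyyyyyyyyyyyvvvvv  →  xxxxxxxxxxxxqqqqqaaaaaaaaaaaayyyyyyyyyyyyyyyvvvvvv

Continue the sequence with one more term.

Each string has the form x^{2n+2} q^{n} a^{2n+2} y^{3n} v^{n+1} (n = 1, 2, …).
For the next term, n = 6, so the run lengths are 14, 6, 14, 18, 7.

xxxxxxxxxxxxxxqqqqqqaaaaaaaaaaaaaayyyyyyyyyyyyyyyyyyvvvvvvv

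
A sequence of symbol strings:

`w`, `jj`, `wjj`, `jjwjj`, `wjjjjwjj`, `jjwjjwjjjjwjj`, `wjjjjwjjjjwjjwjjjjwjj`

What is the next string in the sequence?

jjwjjwjjjjwjjwjjjjwjjjjwjjwjjjjwjj

From term 3 onward, concatenate the second-to-last term with the last: w·jj = wjj, jj·wjj = jjwjj, …
Continuing: jjwjjwjjjjwjj · wjjjjwjjjjwjjwjjjjwjj gives term 8.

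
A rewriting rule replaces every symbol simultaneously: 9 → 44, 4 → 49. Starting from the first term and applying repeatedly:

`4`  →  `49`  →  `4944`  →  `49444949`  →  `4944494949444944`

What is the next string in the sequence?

49444949494449444944494949444949

Replace each of the 16 characters of 4944494949444944 in place — 49 44 49 49 49 44 49 44 49 44 49 49 49 44 49 49 — and concatenate.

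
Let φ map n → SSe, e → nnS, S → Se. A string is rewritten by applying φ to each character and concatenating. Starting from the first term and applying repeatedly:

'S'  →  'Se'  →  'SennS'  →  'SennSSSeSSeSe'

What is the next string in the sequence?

SennSSSeSSeSeSeSennSSeSennSSennS

Replace each of the 13 characters of SennSSSeSSeSe in place — Se nnS SSe SSe Se Se Se nnS Se Se nnS Se nnS — and concatenate.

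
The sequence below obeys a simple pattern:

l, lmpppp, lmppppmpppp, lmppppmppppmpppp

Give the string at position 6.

Every step adds mpppp to the end: s(k+1) = s(k)·mpppp.
From lmppppmppppmpppp, 2 further steps: lmppppmppppmpppp → lmppppmppppmppppmpppp → (answer).

lmppppmppppmppppmppppmpppp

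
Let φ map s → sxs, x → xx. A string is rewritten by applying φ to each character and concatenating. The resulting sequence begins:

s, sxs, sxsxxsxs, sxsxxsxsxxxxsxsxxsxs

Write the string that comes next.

sxsxxsxsxxxxsxsxxsxsxxxxxxxxsxsxxsxsxxxxsxsxxsxs

φ(sxsxxsxsxxxxsxsxxsxs) expands symbol-by-symbol to sxs xx sxs xx xx sxs xx sxs xx xx xx xx sxs xx sxs xx xx sxs xx sxs; joining the 20 pieces gives the next term.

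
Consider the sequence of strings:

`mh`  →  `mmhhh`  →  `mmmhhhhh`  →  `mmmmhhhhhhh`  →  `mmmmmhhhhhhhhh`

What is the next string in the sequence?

Term n consists of n m's, followed by 2n-1 h's (n = 1, 2, …).
Setting n = 6 gives 6, 11 characters in each block.

mmmmmmhhhhhhhhhhh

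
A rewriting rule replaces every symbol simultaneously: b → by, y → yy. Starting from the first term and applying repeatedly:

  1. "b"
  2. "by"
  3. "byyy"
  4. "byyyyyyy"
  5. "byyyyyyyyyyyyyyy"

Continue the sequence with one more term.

Rewriting the 16 symbols of byyyyyyyyyyyyyyy one by one yields by yy yy yy yy yy yy yy yy yy yy yy yy yy yy yy; concatenated:

byyyyyyyyyyyyyyyyyyyyyyyyyyyyyyy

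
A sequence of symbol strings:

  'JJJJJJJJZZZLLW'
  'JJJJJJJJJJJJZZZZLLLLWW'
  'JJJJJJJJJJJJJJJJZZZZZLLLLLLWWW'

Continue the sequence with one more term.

JJJJJJJJJJJJJJJJJJJJZZZZZZLLLLLLLLWWWW

Reading off run lengths: J runs 8, 12, 16; Z runs 3, 4, 5; L runs 2, 4, 6; W runs 1, 2, 3 — each is linear in n, where the shown terms are n = 2, 3, 4.
Setting n = 5 gives 20, 6, 8, 4 characters in each block.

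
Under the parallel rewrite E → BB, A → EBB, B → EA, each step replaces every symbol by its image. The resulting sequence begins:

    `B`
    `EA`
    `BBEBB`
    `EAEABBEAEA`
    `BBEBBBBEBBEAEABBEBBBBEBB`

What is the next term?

EAEABBEAEAEAEABBEAEABBEBBBBEBBEAEABBEAEAEAEABBEAEA

φ(BBEBBBBEBBEAEABBEBBBBEBB) expands symbol-by-symbol to EA EA BB EA EA EA EA BB EA EA BB EBB BB EBB EA EA BB EA EA EA EA BB EA EA; joining the 24 pieces gives the next term.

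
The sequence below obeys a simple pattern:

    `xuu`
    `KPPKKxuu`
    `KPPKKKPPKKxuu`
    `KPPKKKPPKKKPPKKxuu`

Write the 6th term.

Every step adds KPPKK at the front: s(k+1) = KPPKK·s(k).
From KPPKKKPPKKKPPKKxuu, 2 further steps: KPPKKKPPKKKPPKKxuu → KPPKKKPPKKKPPKKKPPKKxuu → (answer).

KPPKKKPPKKKPPKKKPPKKKPPKKxuu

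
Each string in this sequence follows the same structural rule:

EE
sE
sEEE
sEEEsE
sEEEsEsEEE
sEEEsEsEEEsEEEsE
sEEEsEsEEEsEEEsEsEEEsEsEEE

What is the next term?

From term 3 onward, concatenate the last term with the second-to-last: sE·EE = sEEE, sEEE·sE = sEEEsE, …
So term 8 is sEEEsEsEEEsEEEsEsEEEsEsEEE·sEEEsEsEEEsEEEsE.

sEEEsEsEEEsEEEsEsEEEsEsEEEsEEEsEsEEEsEEEsE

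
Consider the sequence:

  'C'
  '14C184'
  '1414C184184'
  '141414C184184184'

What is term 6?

Every step adds 14 to the front and 184 to the end of the previous string.
From 141414C184184184, 2 further steps: 141414C184184184 → 14141414C184184184184 → (answer).

1414141414C184184184184184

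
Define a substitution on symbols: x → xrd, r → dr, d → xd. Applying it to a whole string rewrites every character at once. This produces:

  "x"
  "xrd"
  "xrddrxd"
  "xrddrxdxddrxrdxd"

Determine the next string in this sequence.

Applying the rule to each of the 16 symbols of xrddrxdxddrxrdxd gives the pieces xrd dr xd xd dr xrd xd xrd xd xd dr xrd dr xd xrd xd, which concatenate to the answer.

xrddrxdxddrxrdxdxrdxdxddrxrddrxdxrdxd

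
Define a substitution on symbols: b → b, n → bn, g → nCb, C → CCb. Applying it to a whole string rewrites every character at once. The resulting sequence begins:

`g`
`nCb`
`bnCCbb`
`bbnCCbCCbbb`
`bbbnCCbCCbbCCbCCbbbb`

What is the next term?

Applying the rule to each of the 20 symbols of bbbnCCbCCbbCCbCCbbbb gives the pieces b b b bn CCb CCb b CCb CCb b b CCb CCb b CCb CCb b b b b, which concatenate to the answer.

bbbbnCCbCCbbCCbCCbbbCCbCCbbCCbCCbbbbb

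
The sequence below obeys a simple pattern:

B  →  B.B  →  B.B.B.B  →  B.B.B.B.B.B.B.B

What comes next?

B.B.B.B.B.B.B.B.B.B.B.B.B.B.B.B

s(k+1) = s(k)·.·s(k) — each term doubles the last with '.' between the halves.
One more doubling of B.B.B.B.B.B.B.B gives the answer.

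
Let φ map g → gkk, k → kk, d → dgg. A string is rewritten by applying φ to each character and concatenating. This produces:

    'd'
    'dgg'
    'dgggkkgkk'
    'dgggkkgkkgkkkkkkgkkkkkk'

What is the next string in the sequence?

Applying the rule to each of the 23 symbols of dgggkkgkkgkkkkkkgkkkkkk gives the pieces dgg gkk gkk gkk kk kk gkk kk kk gkk kk kk kk kk kk kk gkk kk kk kk kk kk kk, which concatenate to the answer.

dgggkkgkkgkkkkkkgkkkkkkgkkkkkkkkkkkkkkgkkkkkkkkkkkkkk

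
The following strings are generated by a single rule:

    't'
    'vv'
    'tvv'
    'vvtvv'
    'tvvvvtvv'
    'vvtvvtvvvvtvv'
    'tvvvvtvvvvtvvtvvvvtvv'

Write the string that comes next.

From term 3 onward, concatenate the second-to-last term with the last: t·vv = tvv, vv·tvv = vvtvv, …
Continuing: vvtvvtvvvvtvv · tvvvvtvvvvtvvtvvvvtvv gives term 8.

vvtvvtvvvvtvvtvvvvtvvvvtvvtvvvvtvv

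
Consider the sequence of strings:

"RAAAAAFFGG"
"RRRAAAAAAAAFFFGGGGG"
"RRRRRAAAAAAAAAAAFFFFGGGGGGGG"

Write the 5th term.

RRRRRRRRRAAAAAAAAAAAAAAAAAFFFFFFGGGGGGGGGGGGGG

Term n consists of 2n-1 R's, followed by 3n+2 A's, followed by n+1 F's, followed by 3n-1 G's (n = 1, 2, …).
For term 5, n = 5, so the run lengths are 9, 17, 6, 14.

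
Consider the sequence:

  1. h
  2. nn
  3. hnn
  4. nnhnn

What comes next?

Each term (from the third on) is the two preceding terms concatenated in order: term 3 = h·nn = hnn.
The next term joins hnn and nnhnn.

hnnnnhnn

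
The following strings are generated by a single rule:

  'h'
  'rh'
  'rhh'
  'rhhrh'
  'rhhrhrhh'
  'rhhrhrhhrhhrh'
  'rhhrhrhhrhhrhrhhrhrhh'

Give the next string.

This is a Fibonacci-style word recurrence s(k) = s(k−1)·s(k−2): e.g. rh·h = rhh.
The next term joins rhhrhrhhrhhrhrhhrhrhh and rhhrhrhhrhhrh.

rhhrhrhhrhhrhrhhrhrhhrhhrhrhhrhhrh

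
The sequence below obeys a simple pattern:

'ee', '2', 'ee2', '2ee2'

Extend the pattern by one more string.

This is a Fibonacci-style word recurrence s(k) = s(k−2)·s(k−1): e.g. ee·2 = ee2.
The next term joins ee2 and 2ee2.

ee22ee2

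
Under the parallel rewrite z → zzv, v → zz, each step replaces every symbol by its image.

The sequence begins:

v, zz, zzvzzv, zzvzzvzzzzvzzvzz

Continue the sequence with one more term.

zzvzzvzzzzvzzvzzzzvzzvzzvzzvzzzzvzzvzzzzvzzv

Applying the rule to each of the 16 symbols of zzvzzvzzzzvzzvzz gives the pieces zzv zzv zz zzv zzv zz zzv zzv zzv zzv zz zzv zzv zz zzv zzv, which concatenate to the answer.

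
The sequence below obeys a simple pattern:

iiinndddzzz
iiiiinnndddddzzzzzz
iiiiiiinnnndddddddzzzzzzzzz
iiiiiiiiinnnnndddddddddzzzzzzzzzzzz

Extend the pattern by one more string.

Each string has the form i^{2n+1} n^{n+1} d^{2n+1} z^{3n} (n = 1, 2, …).
For the next term, n = 5, so the run lengths are 11, 6, 11, 15.

iiiiiiiiiiinnnnnndddddddddddzzzzzzzzzzzzzzz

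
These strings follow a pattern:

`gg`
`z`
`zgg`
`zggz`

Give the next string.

zggzzgg

Each term (from the third on) is the previous term followed by the one before it: term 3 = z·gg = zgg.
The next term joins zggz and zgg.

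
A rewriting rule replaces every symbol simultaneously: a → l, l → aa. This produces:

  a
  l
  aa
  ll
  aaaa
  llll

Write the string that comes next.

aaaaaaaa

Apply φ to llll symbol by symbol: l→aa, l→aa, l→aa, l→aa; joined: aa aa aa aa.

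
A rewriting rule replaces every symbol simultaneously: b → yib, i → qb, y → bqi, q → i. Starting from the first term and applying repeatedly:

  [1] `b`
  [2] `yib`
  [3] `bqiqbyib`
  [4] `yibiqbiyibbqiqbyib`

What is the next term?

bqiqbyibqbiyibqbbqiqbyibyibiqbiyibbqiqbyib

Replace each of the 18 characters of yibiqbiyibbqiqbyib in place — bqi qb yib qb i yib qb bqi qb yib yib i qb i yib bqi qb yib — and concatenate.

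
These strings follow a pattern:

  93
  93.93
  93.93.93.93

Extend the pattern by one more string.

Each string is two copies of the previous one joined by '.'.
Doubling 93.93.93.93 with '.' between the halves:

93.93.93.93.93.93.93.93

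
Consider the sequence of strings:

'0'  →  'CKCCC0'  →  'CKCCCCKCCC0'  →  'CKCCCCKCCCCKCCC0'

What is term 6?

CKCCCCKCCCCKCCCCKCCCCKCCC0

Every step adds CKCCC at the front: s(k+1) = CKCCC·s(k).
From CKCCCCKCCCCKCCC0, 2 further steps: CKCCCCKCCCCKCCC0 → CKCCCCKCCCCKCCCCKCCC0 → (answer).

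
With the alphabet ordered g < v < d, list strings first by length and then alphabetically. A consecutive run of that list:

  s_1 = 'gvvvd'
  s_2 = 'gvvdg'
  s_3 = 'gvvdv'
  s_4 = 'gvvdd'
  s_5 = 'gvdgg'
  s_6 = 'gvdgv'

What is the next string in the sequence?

gvdgd

Treat gvdgv as a base-3 numeral over the given alphabet and add one, carrying through any trailing d's.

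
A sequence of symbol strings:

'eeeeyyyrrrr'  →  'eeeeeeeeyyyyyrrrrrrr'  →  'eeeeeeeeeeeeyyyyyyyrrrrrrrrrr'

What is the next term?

Term n consists of 4n e's, followed by 2n+1 y's, followed by 3n+1 r's (n = 1, 2, …).
At n = 4 the blocks have lengths 16, 9, 13.

eeeeeeeeeeeeeeeeyyyyyyyyyrrrrrrrrrrrrr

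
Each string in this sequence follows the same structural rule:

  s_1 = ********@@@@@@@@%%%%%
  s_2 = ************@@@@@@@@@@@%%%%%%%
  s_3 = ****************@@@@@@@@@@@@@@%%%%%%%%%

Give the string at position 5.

************************@@@@@@@@@@@@@@@@@@@@%%%%%%%%%%%%%

Each string has the form *^{4n} @^{3n+2} %^{2n+1}, where the shown terms are n = 2, 3, 4.
For term 5, n = 6, so the run lengths are 24, 20, 13.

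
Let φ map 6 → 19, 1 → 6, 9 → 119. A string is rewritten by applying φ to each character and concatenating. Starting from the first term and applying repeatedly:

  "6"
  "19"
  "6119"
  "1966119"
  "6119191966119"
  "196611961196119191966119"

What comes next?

Applying the rule to each of the 24 symbols of 196611961196119191966119 gives the pieces 6 119 19 19 6 6 119 19 6 6 119 19 6 6 119 6 119 6 119 19 19 6 6 119, which concatenate to the answer.

61191919661191966119196611961196119191966119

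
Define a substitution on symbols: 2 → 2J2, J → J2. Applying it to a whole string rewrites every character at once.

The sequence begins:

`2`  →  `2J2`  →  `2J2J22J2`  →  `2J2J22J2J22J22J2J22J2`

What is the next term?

Rewriting the 21 symbols of 2J2J22J2J22J22J2J22J2 one by one yields 2J2 J2 2J2 J2 2J2 2J2 J2 2J2 J2 2J2 2J2 J2 2J2 2J2 J2 2J2 J2 2J2 2J2 J2 2J2; concatenated:

2J2J22J2J22J22J2J22J2J22J22J2J22J22J2J22J2J22J22J2J22J2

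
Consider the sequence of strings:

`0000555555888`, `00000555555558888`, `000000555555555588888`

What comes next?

0000000555555555555888888

Reading off run lengths: 0 runs 4, 5, 6; 5 runs 6, 8, 10; 8 runs 3, 4, 5 — each is linear in n, where the shown terms are n = 3, 4, 5.
At n = 6 the blocks have lengths 7, 12, 6.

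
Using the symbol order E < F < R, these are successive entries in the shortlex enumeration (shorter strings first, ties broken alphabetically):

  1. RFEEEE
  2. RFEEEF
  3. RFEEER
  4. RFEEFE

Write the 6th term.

RFEEFR

Stepping forward 2 times from RFEEFE: RFEEFE → RFEEFF, then the target.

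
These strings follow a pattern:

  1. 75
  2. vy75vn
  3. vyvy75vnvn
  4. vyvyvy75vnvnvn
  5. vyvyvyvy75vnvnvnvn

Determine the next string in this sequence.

Each term wraps the previous one in vy on the left and vn on the right.
Applying this once more to vyvyvyvy75vnvnvnvn:

vyvyvyvyvy75vnvnvnvnvn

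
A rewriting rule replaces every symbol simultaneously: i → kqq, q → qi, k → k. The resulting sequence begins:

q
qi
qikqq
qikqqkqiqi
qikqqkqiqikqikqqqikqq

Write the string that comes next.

Applying the rule to each of the 21 symbols of qikqqkqiqikqikqqqikqq gives the pieces qi kqq k qi qi k qi kqq qi kqq k qi kqq k qi qi qi kqq k qi qi, which concatenate to the answer.

qikqqkqiqikqikqqqikqqkqikqqkqiqiqikqqkqiqi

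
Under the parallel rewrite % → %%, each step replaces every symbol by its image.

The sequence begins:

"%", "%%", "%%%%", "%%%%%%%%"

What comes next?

%%%%%%%%%%%%%%%%

Rewriting each symbol of %%%%%%%%: %→%%, %→%%, %→%%, %→%%, %→%%, %→%%, %→%%, %→%%, which concatenates to %% %% %% %% %% %% %% %%.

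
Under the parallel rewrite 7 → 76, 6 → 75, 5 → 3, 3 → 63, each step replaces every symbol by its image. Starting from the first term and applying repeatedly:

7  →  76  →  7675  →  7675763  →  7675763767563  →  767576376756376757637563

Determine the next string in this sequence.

76757637675637675763756376757637675637637563

Applying the rule to each of the 24 symbols of 767576376756376757637563 gives the pieces 76 75 76 3 76 75 63 76 75 76 3 75 63 76 75 76 3 76 75 63 76 3 75 63, which concatenate to the answer.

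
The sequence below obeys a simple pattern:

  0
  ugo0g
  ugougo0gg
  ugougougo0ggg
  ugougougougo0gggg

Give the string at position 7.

s(k+1) = ugo·s(k)·g, so each term gains ugo as a prefix and g as a suffix.
From ugougougougo0gggg, 2 further steps: ugougougougo0gggg → ugougougougougo0ggggg → (answer).

ugougougougougougo0gggggg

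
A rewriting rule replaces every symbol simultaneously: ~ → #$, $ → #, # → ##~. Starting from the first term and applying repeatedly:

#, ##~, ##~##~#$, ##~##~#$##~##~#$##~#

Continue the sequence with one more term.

##~##~#$##~##~#$##~###~##~#$##~##~#$##~###~##~#$##~

Applying the rule to each of the 20 symbols of ##~##~#$##~##~#$##~# gives the pieces ##~ ##~ #$ ##~ ##~ #$ ##~ # ##~ ##~ #$ ##~ ##~ #$ ##~ # ##~ ##~ #$ ##~, which concatenate to the answer.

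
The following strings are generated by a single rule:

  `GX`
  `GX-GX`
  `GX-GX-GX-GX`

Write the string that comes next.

GX-GX-GX-GX-GX-GX-GX-GX

s(k+1) = s(k)·-·s(k) — each term doubles the last with '-' between the halves.
One more doubling of GX-GX-GX-GX gives the answer.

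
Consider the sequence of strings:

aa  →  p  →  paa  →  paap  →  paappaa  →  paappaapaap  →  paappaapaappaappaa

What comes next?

From term 3 onward, concatenate the last term with the second-to-last: p·aa = paa, paa·p = paap, …
Continuing: paappaapaappaappaa · paappaapaap gives term 8.

paappaapaappaappaapaappaapaap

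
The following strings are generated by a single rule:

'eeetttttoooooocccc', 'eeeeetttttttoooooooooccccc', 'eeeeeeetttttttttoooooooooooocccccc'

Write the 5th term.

eeeeeeeeeeetttttttttttttoooooooooooooooooocccccccc

The n-th term is 2n-1 e's then 2n+1 t's then 3n o's then n+2 c's, where the shown terms are n = 2, 3, 4.
For term 5, n = 6, so the run lengths are 11, 13, 18, 8.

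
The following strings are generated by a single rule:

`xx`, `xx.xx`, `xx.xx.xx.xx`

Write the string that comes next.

Every step duplicates the string with '.' between the halves.
Doubling xx.xx.xx.xx with '.' between the halves:

xx.xx.xx.xx.xx.xx.xx.xx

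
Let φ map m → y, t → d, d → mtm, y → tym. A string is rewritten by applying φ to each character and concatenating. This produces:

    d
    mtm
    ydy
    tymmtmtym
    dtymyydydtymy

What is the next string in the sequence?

Applying the rule to each of the 13 symbols of dtymyydydtymy gives the pieces mtm d tym y tym tym mtm tym mtm d tym y tym, which concatenate to the answer.

mtmdtymytymtymmtmtymmtmdtymytym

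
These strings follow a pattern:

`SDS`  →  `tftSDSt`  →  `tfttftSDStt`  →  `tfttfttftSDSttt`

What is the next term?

tfttfttfttftSDStttt

Every step adds tft to the front and t to the end of the previous string.
So the next term is tft·tfttfttftSDSttt·t.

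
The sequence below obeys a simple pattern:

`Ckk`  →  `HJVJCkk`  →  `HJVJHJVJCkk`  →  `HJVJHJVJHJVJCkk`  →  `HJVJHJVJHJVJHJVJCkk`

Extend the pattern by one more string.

Every step adds HJVJ at the front: s(k+1) = HJVJ·s(k).
One more step from HJVJHJVJHJVJHJVJCkk gives the answer.

HJVJHJVJHJVJHJVJHJVJCkk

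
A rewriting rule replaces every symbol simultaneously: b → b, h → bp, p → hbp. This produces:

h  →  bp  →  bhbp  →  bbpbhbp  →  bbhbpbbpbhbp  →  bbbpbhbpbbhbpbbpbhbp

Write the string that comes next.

Replace each of the 20 characters of bbbpbhbpbbhbpbbpbhbp in place — b b b hbp b bp b hbp b b bp b hbp b b hbp b bp b hbp — and concatenate.

bbbhbpbbpbhbpbbbpbhbpbbhbpbbpbhbp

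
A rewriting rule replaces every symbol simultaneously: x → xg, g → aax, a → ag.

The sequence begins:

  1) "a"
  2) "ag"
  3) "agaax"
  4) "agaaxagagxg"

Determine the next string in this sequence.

agaaxagagxgagaaxagaaxxgaax

Rewriting each symbol of agaaxagagxg: a→ag, g→aax, a→ag, a→ag, x→xg, a→ag, g→aax, a→ag, g→aax, x→xg, g→aax, which concatenates to ag aax ag ag xg ag aax ag aax xg aax.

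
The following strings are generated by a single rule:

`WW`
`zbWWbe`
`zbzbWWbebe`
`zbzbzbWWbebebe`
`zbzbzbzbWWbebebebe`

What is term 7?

s(k+1) = zb·s(k)·be, so each term gains zb as a prefix and be as a suffix.
From zbzbzbzbWWbebebebe, 2 further steps: zbzbzbzbWWbebebebe → zbzbzbzbzbWWbebebebebe → (answer).

zbzbzbzbzbzbWWbebebebebebe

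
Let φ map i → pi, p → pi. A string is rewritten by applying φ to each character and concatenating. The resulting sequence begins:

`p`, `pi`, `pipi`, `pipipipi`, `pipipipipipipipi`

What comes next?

pipipipipipipipipipipipipipipipi

φ(pipipipipipipipi) expands symbol-by-symbol to pi pi pi pi pi pi pi pi pi pi pi pi pi pi pi pi; joining the 16 pieces gives the next term.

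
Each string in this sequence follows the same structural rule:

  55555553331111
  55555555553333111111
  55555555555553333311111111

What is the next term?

Reading off run lengths: 5 runs 7, 10, 13; 3 runs 3, 4, 5; 1 runs 4, 6, 8 — each is linear in n, where the shown terms are n = 3, 4, 5.
For the next term, n = 6, so the run lengths are 16, 6, 10.

55555555555555553333331111111111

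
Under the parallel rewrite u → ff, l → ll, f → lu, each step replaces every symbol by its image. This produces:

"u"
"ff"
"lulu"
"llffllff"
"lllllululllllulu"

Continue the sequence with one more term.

Replace each of the 16 characters of lllllululllllulu in place — ll ll ll ll ll ff ll ff ll ll ll ll ll ff ll ff — and concatenate.

llllllllllffllffllllllllllffllff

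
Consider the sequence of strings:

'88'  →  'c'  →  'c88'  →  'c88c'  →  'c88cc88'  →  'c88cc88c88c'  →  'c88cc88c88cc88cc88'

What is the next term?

Each term (from the third on) is the previous term followed by the one before it: term 3 = c·88 = c88.
So term 8 is c88cc88c88cc88cc88·c88cc88c88c.

c88cc88c88cc88cc88c88cc88c88c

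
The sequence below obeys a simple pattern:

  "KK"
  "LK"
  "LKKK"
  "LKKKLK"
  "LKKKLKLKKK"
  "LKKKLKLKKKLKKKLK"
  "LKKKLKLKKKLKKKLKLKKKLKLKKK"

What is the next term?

LKKKLKLKKKLKKKLKLKKKLKLKKKLKKKLKLKKKLKKKLK

This is a Fibonacci-style word recurrence s(k) = s(k−1)·s(k−2): e.g. LK·KK = LKKK.
The next term joins LKKKLKLKKKLKKKLKLKKKLKLKKK and LKKKLKLKKKLKKKLK.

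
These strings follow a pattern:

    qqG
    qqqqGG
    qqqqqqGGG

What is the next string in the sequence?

Each string has the form q^{2n} G^{n} (n = 1, 2, …).
For the next term, n = 4, so the run lengths are 8, 4.

qqqqqqqqGGGG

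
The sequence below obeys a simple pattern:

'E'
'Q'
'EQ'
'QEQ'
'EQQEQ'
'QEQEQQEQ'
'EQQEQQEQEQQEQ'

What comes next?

From term 3 onward, concatenate the second-to-last term with the last: E·Q = EQ, Q·EQ = QEQ, …
Continuing: QEQEQQEQ · EQQEQQEQEQQEQ gives term 8.

QEQEQQEQEQQEQQEQEQQEQ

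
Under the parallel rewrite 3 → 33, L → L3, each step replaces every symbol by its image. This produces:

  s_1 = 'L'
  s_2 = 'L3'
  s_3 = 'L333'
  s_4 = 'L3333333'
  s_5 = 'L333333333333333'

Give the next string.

Rewriting the 16 symbols of L333333333333333 one by one yields L3 33 33 33 33 33 33 33 33 33 33 33 33 33 33 33; concatenated:

L3333333333333333333333333333333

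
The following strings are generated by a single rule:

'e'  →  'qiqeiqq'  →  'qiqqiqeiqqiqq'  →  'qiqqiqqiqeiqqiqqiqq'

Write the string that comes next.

qiqqiqqiqqiqeiqqiqqiqqiqq

s(k+1) = qiq·s(k)·iqq, so each term gains qiq as a prefix and iqq as a suffix.
One more step from qiqqiqqiqeiqqiqqiqq gives the answer.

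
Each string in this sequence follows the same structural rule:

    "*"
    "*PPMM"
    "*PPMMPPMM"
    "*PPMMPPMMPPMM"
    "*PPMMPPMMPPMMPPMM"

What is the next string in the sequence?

Each term is the previous one with PPMM appended.
Applying this once more to *PPMMPPMMPPMMPPMM:

*PPMMPPMMPPMMPPMMPPMM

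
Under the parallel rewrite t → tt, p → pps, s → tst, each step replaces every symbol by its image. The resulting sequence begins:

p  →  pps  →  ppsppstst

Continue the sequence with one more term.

Expanding ppsppstst: p→pps, p→pps, s→tst, p→pps, p→pps, s→tst, t→tt, s→tst, t→tt. Concatenated: pps pps tst pps pps tst tt tst tt.

ppsppststppsppststtttsttt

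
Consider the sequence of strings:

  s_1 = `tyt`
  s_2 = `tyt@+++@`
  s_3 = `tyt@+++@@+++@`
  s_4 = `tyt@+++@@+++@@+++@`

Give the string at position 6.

Each term is the previous one with @+++@ appended.
From tyt@+++@@+++@@+++@, 2 further steps: tyt@+++@@+++@@+++@ → tyt@+++@@+++@@+++@@+++@ → (answer).

tyt@+++@@+++@@+++@@+++@@+++@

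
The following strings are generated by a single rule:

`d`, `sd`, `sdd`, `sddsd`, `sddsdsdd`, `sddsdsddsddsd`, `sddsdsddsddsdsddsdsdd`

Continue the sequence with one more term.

Each term (from the third on) is the previous term followed by the one before it: term 3 = sd·d = sdd.
So term 8 is sddsdsddsddsdsddsdsdd·sddsdsddsddsd.

sddsdsddsddsdsddsdsddsddsdsddsddsd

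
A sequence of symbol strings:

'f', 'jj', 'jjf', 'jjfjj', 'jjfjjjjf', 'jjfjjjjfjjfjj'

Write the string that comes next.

jjfjjjjfjjfjjjjfjjjjf

Each term (from the third on) is the previous term followed by the one before it: term 3 = jj·f = jjf.
So term 7 is jjfjjjjfjjfjj·jjfjjjjf.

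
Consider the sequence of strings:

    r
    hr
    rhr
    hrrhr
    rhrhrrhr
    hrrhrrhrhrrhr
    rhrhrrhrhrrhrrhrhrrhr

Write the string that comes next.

Each term (from the third on) is the two preceding terms concatenated in order: term 3 = r·hr = rhr.
The next term joins hrrhrrhrhrrhr and rhrhrrhrhrrhrrhrhrrhr.

hrrhrrhrhrrhrrhrhrrhrhrrhrrhrhrrhr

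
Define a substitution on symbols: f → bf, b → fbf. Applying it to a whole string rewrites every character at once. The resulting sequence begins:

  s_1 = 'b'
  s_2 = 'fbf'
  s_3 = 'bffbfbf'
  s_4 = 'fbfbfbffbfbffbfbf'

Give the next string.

φ(fbfbfbffbfbffbfbf) expands symbol-by-symbol to bf fbf bf fbf bf fbf bf bf fbf bf fbf bf bf fbf bf fbf bf; joining the 17 pieces gives the next term.

bffbfbffbfbffbfbfbffbfbffbfbfbffbfbffbfbf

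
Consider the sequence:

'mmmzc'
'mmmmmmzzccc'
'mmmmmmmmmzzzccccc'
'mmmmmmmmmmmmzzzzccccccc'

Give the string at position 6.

Each string has the form m^{3n} z^{n} c^{2n-1} (n = 1, 2, …).
Setting n = 6 gives 18, 6, 11 characters in each block.

mmmmmmmmmmmmmmmmmmzzzzzzccccccccccc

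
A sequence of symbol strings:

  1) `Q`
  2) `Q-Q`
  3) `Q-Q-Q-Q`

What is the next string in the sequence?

Every step duplicates the string with '-' between the halves.
Doubling Q-Q-Q-Q with '-' between the halves:

Q-Q-Q-Q-Q-Q-Q-Q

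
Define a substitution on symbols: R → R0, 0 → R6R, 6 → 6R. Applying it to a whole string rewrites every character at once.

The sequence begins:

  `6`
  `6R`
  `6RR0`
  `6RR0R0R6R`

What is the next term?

Rewriting each symbol of 6RR0R0R6R: 6→6R, R→R0, R→R0, 0→R6R, R→R0, 0→R6R, R→R0, 6→6R, R→R0, which concatenates to 6R R0 R0 R6R R0 R6R R0 6R R0.

6RR0R0R6RR0R6RR06RR0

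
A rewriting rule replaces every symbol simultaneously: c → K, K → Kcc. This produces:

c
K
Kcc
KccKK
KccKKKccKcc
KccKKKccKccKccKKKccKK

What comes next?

Rewriting the 21 symbols of KccKKKccKccKccKKKccKK one by one yields Kcc K K Kcc Kcc Kcc K K Kcc K K Kcc K K Kcc Kcc Kcc K K Kcc Kcc; concatenated:

KccKKKccKccKccKKKccKKKccKKKccKccKccKKKccKcc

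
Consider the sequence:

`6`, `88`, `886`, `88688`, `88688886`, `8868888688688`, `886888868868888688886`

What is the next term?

This is a Fibonacci-style word recurrence s(k) = s(k−1)·s(k−2): e.g. 88·6 = 886.
Continuing: 886888868868888688886 · 8868888688688 gives term 8.

8868888688688886888868868888688688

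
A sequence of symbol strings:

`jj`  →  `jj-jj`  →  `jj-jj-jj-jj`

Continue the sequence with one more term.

Each string is two copies of the previous one joined by '-'.
Doubling jj-jj-jj-jj with '-' between the halves:

jj-jj-jj-jj-jj-jj-jj-jj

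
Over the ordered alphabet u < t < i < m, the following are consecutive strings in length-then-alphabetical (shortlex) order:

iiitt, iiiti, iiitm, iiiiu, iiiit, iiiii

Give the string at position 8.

Advancing 2 positions from iiiii through iiiii → iiiim reaches term 8.

iiimu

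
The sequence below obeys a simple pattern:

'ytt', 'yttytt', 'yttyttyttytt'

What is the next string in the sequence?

yttyttyttyttyttyttyttytt

Every step duplicates the string.
So the next term is two copies of yttyttyttytt.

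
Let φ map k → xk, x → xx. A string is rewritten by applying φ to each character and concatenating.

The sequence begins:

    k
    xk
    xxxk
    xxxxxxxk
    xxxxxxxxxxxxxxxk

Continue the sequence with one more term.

Rewriting the 16 symbols of xxxxxxxxxxxxxxxk one by one yields xx xx xx xx xx xx xx xx xx xx xx xx xx xx xx xk; concatenated:

xxxxxxxxxxxxxxxxxxxxxxxxxxxxxxxk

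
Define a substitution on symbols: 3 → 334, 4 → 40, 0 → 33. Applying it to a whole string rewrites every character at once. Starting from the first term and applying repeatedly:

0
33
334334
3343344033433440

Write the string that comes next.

φ(3343344033433440) expands symbol-by-symbol to 334 334 40 334 334 40 40 33 334 334 40 334 334 40 40 33; joining the 16 pieces gives the next term.

3343344033433440403333433440334334404033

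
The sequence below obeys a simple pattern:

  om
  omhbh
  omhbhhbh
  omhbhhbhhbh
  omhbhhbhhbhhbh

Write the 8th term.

omhbhhbhhbhhbhhbhhbhhbh

The strings grow by a fixed suffix hbh each time.
From omhbhhbhhbhhbh, 3 further steps: omhbhhbhhbhhbh → omhbhhbhhbhhbhhbh → omhbhhbhhbhhbhhbhhbh → (answer).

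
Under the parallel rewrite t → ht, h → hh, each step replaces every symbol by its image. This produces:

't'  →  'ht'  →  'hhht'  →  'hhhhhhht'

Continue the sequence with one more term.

hhhhhhhhhhhhhhht

Apply φ to hhhhhhht symbol by symbol: h→hh, h→hh, h→hh, h→hh, h→hh, h→hh, h→hh, t→ht; joined: hh hh hh hh hh hh hh ht.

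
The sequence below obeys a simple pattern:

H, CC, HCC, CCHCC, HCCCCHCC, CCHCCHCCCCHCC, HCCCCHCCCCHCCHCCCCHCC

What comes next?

CCHCCHCCCCHCCHCCCCHCCCCHCCHCCCCHCC

Each term (from the third on) is the two preceding terms concatenated in order: term 3 = H·CC = HCC.
The next term joins CCHCCHCCCCHCC and HCCCCHCCCCHCCHCCCCHCC.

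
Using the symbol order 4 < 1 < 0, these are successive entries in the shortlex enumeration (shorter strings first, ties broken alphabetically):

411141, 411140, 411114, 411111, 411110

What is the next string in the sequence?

Find the rightmost character of 411110 below 0, bump it to the next letter, and reset everything to its right to 4.

411104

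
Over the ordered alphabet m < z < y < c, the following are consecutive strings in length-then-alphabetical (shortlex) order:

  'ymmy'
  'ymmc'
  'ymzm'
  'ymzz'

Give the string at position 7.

ymym

Advancing 3 positions from ymzz through ymzz → ymzy → ymzc reaches term 7.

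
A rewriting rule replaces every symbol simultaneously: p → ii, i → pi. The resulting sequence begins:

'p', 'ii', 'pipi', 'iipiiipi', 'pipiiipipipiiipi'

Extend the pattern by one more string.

iipiiipipipiiipiiipiiipipipiiipi

Replace each of the 16 characters of pipiiipipipiiipi in place — ii pi ii pi pi pi ii pi ii pi ii pi pi pi ii pi — and concatenate.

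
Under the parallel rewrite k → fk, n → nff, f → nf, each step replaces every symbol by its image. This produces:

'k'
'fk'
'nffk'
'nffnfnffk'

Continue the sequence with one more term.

Rewriting each symbol of nffnfnffk: n→nff, f→nf, f→nf, n→nff, f→nf, n→nff, f→nf, f→nf, k→fk, which concatenates to nff nf nf nff nf nff nf nf fk.

nffnfnfnffnfnffnfnffk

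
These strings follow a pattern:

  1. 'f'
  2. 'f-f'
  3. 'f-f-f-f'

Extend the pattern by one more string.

Each string is two copies of the previous one joined by '-'.
So the next term is two copies of f-f-f-f with '-' between the halves.

f-f-f-f-f-f-f-f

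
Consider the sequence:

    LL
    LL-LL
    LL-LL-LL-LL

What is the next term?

Every step duplicates the string with '-' between the halves.
Doubling LL-LL-LL-LL with '-' between the halves:

LL-LL-LL-LL-LL-LL-LL-LL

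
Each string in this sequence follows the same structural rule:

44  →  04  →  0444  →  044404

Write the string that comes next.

0444040444

Each term (from the third on) is the previous term followed by the one before it: term 3 = 04·44 = 0444.
The next term joins 044404 and 0444.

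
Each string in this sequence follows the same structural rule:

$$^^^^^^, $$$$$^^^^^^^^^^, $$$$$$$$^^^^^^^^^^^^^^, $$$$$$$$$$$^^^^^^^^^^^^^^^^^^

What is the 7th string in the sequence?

$$$$$$$$$$$$$$$$$$$$^^^^^^^^^^^^^^^^^^^^^^^^^^^^^^

Reading off run lengths: $ runs 2, 5, 8, 11; ^ runs 6, 10, 14, 18 — each is linear in n (n = 1, 2, …).
At n = 7 the blocks have lengths 20, 30.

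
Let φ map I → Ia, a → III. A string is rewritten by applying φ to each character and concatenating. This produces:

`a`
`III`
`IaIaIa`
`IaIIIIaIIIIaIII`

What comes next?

Replace each of the 15 characters of IaIIIIaIIIIaIII in place — Ia III Ia Ia Ia Ia III Ia Ia Ia Ia III Ia Ia Ia — and concatenate.

IaIIIIaIaIaIaIIIIaIaIaIaIIIIaIaIa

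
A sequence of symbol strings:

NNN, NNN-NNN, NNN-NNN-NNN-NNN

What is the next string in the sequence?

Every step duplicates the string with '-' between the halves.
One more doubling of NNN-NNN-NNN-NNN gives the answer.

NNN-NNN-NNN-NNN-NNN-NNN-NNN-NNN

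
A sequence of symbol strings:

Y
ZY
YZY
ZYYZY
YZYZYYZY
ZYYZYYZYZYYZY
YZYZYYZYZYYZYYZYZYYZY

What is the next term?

Each term (from the third on) is the two preceding terms concatenated in order: term 3 = Y·ZY = YZY.
The next term joins ZYYZYYZYZYYZY and YZYZYYZYZYYZYYZYZYYZY.

ZYYZYYZYZYYZYYZYZYYZYZYYZYYZYZYYZY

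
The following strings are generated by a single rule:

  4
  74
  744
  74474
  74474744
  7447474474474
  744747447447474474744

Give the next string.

From term 3 onward, concatenate the last term with the second-to-last: 74·4 = 744, 744·74 = 74474, …
Continuing: 744747447447474474744 · 7447474474474 gives term 8.

7447474474474744747447447474474474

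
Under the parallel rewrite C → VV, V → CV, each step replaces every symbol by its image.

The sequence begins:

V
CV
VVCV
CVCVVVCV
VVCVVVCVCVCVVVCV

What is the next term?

CVCVVVCVCVCVVVCVVVCVVVCVCVCVVVCV

Applying the rule to each of the 16 symbols of VVCVVVCVCVCVVVCV gives the pieces CV CV VV CV CV CV VV CV VV CV VV CV CV CV VV CV, which concatenate to the answer.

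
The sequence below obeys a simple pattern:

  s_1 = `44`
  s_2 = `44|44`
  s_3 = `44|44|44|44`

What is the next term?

44|44|44|44|44|44|44|44

s(k+1) = s(k)·|·s(k) — each term doubles the last with '|' between the halves.
So the next term is two copies of 44|44|44|44 with '|' between the halves.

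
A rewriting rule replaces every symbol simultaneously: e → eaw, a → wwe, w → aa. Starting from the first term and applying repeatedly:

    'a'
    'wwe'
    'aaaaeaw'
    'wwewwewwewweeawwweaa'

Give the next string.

Rewriting the 20 symbols of wwewwewwewweeawwweaa one by one yields aa aa eaw aa aa eaw aa aa eaw aa aa eaw eaw wwe aa aa aa eaw wwe wwe; concatenated:

aaaaeawaaaaeawaaaaeawaaaaeaweawwweaaaaaaeawwwewwe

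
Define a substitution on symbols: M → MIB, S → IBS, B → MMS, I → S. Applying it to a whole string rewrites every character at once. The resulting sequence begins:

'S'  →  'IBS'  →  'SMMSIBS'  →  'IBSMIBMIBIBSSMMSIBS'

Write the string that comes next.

φ(IBSMIBMIBIBSSMMSIBS) expands symbol-by-symbol to S MMS IBS MIB S MMS MIB S MMS S MMS IBS IBS MIB MIB IBS S MMS IBS; joining the 19 pieces gives the next term.

SMMSIBSMIBSMMSMIBSMMSSMMSIBSIBSMIBMIBIBSSMMSIBS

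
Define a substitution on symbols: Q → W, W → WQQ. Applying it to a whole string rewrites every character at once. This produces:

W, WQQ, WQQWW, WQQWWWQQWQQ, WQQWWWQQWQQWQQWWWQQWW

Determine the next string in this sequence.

Replace each of the 21 characters of WQQWWWQQWQQWQQWWWQQWW in place — WQQ W W WQQ WQQ WQQ W W WQQ W W WQQ W W WQQ WQQ WQQ W W WQQ WQQ — and concatenate.

WQQWWWQQWQQWQQWWWQQWWWQQWWWQQWQQWQQWWWQQWQQ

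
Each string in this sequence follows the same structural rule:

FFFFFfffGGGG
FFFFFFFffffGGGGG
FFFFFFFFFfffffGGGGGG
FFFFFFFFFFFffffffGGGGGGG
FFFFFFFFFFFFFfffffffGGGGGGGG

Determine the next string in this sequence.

Term n consists of 2n+1 F's, followed by n+1 f's, followed by n+2 G's, where the shown terms are n = 2, 3, 4, 5, 6.
Setting n = 7 gives 15, 8, 9 characters in each block.

FFFFFFFFFFFFFFFffffffffGGGGGGGGG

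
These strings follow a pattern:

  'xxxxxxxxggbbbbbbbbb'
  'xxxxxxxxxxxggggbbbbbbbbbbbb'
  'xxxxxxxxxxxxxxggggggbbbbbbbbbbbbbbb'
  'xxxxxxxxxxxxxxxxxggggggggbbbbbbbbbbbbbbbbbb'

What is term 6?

The n-th term is 3n+2 x's then 2n-2 g's then 3n+3 b's, where the shown terms are n = 2, 3, 4, 5.
At n = 7 the blocks have lengths 23, 12, 24.

xxxxxxxxxxxxxxxxxxxxxxxggggggggggggbbbbbbbbbbbbbbbbbbbbbbbb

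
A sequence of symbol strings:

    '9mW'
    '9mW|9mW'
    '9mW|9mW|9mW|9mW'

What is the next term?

s(k+1) = s(k)·|·s(k) — each term doubles the last with '|' between the halves.
So the next term is two copies of 9mW|9mW|9mW|9mW with '|' between the halves.

9mW|9mW|9mW|9mW|9mW|9mW|9mW|9mW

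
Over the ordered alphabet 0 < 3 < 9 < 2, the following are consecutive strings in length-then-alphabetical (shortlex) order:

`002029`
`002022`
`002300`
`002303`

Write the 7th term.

Advancing 3 positions from 002303 through 002303 → 002309 → 002302 reaches term 7.

002330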